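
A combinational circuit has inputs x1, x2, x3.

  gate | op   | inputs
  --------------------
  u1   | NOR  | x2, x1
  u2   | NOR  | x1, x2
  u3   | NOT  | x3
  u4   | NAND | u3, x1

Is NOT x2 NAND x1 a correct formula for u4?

u3 = NOT x3
u4 = u3 NAND x1 = NOT x3 NAND x1
At x1=1, x2=0, x3=1: circuit gives 1, formula gives 0.

No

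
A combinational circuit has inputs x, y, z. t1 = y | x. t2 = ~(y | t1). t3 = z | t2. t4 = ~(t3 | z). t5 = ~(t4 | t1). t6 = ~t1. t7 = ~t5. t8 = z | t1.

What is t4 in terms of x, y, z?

t1 = y | x
t2 = ~(y | t1) = ~(y | (y | x))
t3 = z | t2 = z | (~(y | (y | x)))
t4 = ~(t3 | z) = ~((z | (~(y | (y | x)))) | z)

~((z | (~(y | (y | x)))) | z)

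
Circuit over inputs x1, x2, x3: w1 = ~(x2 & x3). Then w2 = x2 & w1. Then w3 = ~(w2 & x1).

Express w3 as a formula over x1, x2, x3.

~((x2 & (~(x2 & x3))) & x1)

w1 = ~(x2 & x3)
w2 = x2 & w1 = x2 & (~(x2 & x3))
w3 = ~(w2 & x1) = ~((x2 & (~(x2 & x3))) & x1)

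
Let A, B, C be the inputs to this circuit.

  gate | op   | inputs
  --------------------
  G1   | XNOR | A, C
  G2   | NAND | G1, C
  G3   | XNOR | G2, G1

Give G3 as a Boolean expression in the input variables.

G1 = A XNOR C
G2 = G1 NAND C = (A XNOR C) NAND C
G3 = G2 XNOR G1 = ((A XNOR C) NAND C) XNOR (A XNOR C)

((A XNOR C) NAND C) XNOR (A XNOR C)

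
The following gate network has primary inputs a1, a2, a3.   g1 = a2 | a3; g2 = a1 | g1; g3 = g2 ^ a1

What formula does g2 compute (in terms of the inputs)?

a1 | (a2 | a3)

g1 = a2 | a3
g2 = a1 | g1 = a1 | (a2 | a3)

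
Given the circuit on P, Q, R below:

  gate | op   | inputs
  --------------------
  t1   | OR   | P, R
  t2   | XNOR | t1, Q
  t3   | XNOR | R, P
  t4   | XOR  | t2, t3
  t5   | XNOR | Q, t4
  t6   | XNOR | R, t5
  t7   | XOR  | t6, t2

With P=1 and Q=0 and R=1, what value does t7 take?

t1 = 1 OR 1 = 1
t2 = 1 XNOR 0 = 0
t3 = 1 XNOR 1 = 1
t4 = 0 XOR 1 = 1
t5 = 0 XNOR 1 = 0
t6 = 1 XNOR 0 = 0
t7 = 0 XOR 0 = 0

0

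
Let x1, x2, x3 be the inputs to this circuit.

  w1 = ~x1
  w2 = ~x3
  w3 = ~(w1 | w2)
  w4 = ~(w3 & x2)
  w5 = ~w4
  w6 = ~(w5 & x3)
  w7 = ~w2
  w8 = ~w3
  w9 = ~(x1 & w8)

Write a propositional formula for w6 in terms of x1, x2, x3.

~(~(~((~(~x1 | ~x3)) & x2)) & x3)

w1 = ~x1
w2 = ~x3
w3 = ~(w1 | w2) = ~(~x1 | ~x3)
w4 = ~(w3 & x2) = ~((~(~x1 | ~x3)) & x2)
w5 = ~w4 = ~(~((~(~x1 | ~x3)) & x2))
w6 = ~(w5 & x3) = ~(~(~((~(~x1 | ~x3)) & x2)) & x3)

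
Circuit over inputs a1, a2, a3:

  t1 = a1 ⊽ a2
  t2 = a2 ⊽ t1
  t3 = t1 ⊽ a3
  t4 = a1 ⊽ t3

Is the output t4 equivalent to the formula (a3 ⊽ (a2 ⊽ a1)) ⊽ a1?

Yes

t1 = a1 ⊽ a2
t3 = t1 ⊽ a3 = (a1 ⊽ a2) ⊽ a3
t4 = a1 ⊽ t3 = a1 ⊽ ((a1 ⊽ a2) ⊽ a3)
At a1=0, a2=1, a3=0: circuit gives 0, formula gives 0.
At a1=0, a2=0, a3=0: circuit gives 1, formula gives 1.
Agrees on all 8 inputs.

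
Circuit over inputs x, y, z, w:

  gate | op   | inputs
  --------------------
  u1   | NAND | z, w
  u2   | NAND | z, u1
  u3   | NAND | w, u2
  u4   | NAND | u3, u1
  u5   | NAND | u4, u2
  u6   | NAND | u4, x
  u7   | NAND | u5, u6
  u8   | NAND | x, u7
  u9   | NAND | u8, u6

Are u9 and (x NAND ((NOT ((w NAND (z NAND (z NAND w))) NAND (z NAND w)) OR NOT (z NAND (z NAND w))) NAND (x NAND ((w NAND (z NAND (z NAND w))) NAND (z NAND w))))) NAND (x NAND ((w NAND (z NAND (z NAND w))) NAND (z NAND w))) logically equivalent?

u1 = z NAND w
u2 = z NAND u1 = z NAND (z NAND w)
u3 = w NAND u2 = w NAND (z NAND (z NAND w))
u4 = u3 NAND u1 = (w NAND (z NAND (z NAND w))) NAND (z NAND w)
u5 = u4 NAND u2 = ((w NAND (z NAND (z NAND w))) NAND (z NAND w)) NAND (z NAND (z NAND w))
u6 = u4 NAND x = ((w NAND (z NAND (z NAND w))) NAND (z NAND w)) NAND x
u7 = u5 NAND u6 = (((w NAND (z NAND (z NAND w))) NAND (z NAND w)) NAND (z NAND (z NAND w))) NAND (((w NAND (z NAND (z NAND w))) NAND (z NAND w)) NAND x)
u8 = x NAND u7 = x NAND ((((w NAND (z NAND (z NAND w))) NAND (z NAND w)) NAND (z NAND (z NAND w))) NAND (((w NAND (z NAND (z NAND w))) NAND (z NAND w)) NAND x))
u9 = u8 NAND u6 = (x NAND ((((w NAND (z NAND (z NAND w))) NAND (z NAND w)) NAND (z NAND (z NAND w))) NAND (((w NAND (z NAND (z NAND w))) NAND (z NAND w)) NAND x))) NAND (((w NAND (z NAND (z NAND w))) NAND (z NAND w)) NAND x)
At x=0, y=0, z=0, w=0: circuit gives 0, formula gives 0.
At x=1, y=0, z=0, w=1: circuit gives 1, formula gives 1.
Agrees on all 16 inputs.

Yes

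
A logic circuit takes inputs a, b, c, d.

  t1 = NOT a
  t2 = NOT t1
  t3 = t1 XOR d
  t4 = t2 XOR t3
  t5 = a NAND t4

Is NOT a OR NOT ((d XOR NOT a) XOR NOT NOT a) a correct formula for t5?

t1 = NOT a
t2 = NOT t1 = NOT NOT a
t3 = t1 XOR d = NOT a XOR d
t4 = t2 XOR t3 = NOT NOT a XOR (NOT a XOR d)
t5 = a NAND t4 = a NAND (NOT NOT a XOR (NOT a XOR d))
At a=1, b=0, c=0, d=0: circuit gives 0, formula gives 0.
At a=0, b=0, c=0, d=0: circuit gives 1, formula gives 1.
Agrees on all 16 inputs.

Yes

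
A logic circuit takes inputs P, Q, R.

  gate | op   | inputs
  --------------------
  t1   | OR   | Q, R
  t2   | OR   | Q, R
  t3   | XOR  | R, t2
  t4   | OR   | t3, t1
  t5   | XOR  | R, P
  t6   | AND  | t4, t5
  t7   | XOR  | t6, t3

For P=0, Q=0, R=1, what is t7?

t1 = 0 OR 1 = 1
t2 = 0 OR 1 = 1
t3 = 1 XOR 1 = 0
t4 = 0 OR 1 = 1
t5 = 1 XOR 0 = 1
t6 = 1 AND 1 = 1
t7 = 1 XOR 0 = 1

1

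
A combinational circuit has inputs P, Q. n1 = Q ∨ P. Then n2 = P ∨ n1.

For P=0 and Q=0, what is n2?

n1 = 0 ∨ 0 = 0
n2 = 0 ∨ 0 = 0

0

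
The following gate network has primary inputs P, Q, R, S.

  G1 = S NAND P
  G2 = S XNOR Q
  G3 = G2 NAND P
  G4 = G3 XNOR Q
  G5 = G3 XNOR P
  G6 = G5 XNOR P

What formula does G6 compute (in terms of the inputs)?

(((S XNOR Q) NAND P) XNOR P) XNOR P

G2 = S XNOR Q
G3 = G2 NAND P = (S XNOR Q) NAND P
G5 = G3 XNOR P = ((S XNOR Q) NAND P) XNOR P
G6 = G5 XNOR P = (((S XNOR Q) NAND P) XNOR P) XNOR P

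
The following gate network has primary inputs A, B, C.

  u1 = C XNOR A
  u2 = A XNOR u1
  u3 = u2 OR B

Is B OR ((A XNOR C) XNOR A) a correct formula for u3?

Yes

u1 = C XNOR A
u2 = A XNOR u1 = A XNOR (C XNOR A)
u3 = u2 OR B = (A XNOR (C XNOR A)) OR B
At A=0, B=0, C=0: circuit gives 0, formula gives 0.
At A=0, B=0, C=1: circuit gives 1, formula gives 1.
Agrees on all 8 inputs.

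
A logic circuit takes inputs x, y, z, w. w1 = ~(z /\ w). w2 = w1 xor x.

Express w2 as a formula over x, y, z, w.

w1 = ~(z /\ w)
w2 = w1 xor x = (~(z /\ w)) xor x

(~(z /\ w)) xor x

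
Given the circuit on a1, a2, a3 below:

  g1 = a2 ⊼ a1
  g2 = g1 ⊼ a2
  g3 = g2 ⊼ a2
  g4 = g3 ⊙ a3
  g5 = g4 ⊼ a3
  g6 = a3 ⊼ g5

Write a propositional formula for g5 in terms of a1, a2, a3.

((((a2 ⊼ a1) ⊼ a2) ⊼ a2) ⊙ a3) ⊼ a3

g1 = a2 ⊼ a1
g2 = g1 ⊼ a2 = (a2 ⊼ a1) ⊼ a2
g3 = g2 ⊼ a2 = ((a2 ⊼ a1) ⊼ a2) ⊼ a2
g4 = g3 ⊙ a3 = (((a2 ⊼ a1) ⊼ a2) ⊼ a2) ⊙ a3
g5 = g4 ⊼ a3 = ((((a2 ⊼ a1) ⊼ a2) ⊼ a2) ⊙ a3) ⊼ a3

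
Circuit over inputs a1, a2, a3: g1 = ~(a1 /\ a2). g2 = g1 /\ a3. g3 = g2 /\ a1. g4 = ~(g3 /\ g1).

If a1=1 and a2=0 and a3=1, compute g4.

g1 = ~(1 /\ 0) = 1
g2 = 1 /\ 1 = 1
g3 = 1 /\ 1 = 1
g4 = ~(1 /\ 1) = 0

0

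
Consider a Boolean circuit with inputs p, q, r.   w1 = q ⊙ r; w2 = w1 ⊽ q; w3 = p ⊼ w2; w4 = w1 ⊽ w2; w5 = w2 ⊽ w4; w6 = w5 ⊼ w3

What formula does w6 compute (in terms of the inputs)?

(((q ⊙ r) ⊽ q) ⊽ ((q ⊙ r) ⊽ ((q ⊙ r) ⊽ q))) ⊼ (p ⊼ ((q ⊙ r) ⊽ q))

w1 = q ⊙ r
w2 = w1 ⊽ q = (q ⊙ r) ⊽ q
w3 = p ⊼ w2 = p ⊼ ((q ⊙ r) ⊽ q)
w4 = w1 ⊽ w2 = (q ⊙ r) ⊽ ((q ⊙ r) ⊽ q)
w5 = w2 ⊽ w4 = ((q ⊙ r) ⊽ q) ⊽ ((q ⊙ r) ⊽ ((q ⊙ r) ⊽ q))
w6 = w5 ⊼ w3 = (((q ⊙ r) ⊽ q) ⊽ ((q ⊙ r) ⊽ ((q ⊙ r) ⊽ q))) ⊼ (p ⊼ ((q ⊙ r) ⊽ q))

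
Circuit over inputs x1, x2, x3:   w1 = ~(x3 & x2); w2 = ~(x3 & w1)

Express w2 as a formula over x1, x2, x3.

~(x3 & (~(x3 & x2)))

w1 = ~(x3 & x2)
w2 = ~(x3 & w1) = ~(x3 & (~(x3 & x2)))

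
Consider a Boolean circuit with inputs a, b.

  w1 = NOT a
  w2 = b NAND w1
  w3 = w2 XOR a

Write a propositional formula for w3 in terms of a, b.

w1 = NOT a
w2 = b NAND w1 = b NAND NOT a
w3 = w2 XOR a = (b NAND NOT a) XOR a

(b NAND NOT a) XOR a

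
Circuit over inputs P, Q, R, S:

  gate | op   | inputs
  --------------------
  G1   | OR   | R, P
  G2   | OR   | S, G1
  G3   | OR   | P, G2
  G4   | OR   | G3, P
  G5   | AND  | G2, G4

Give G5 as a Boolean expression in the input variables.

(S OR (R OR P)) AND ((P OR (S OR (R OR P))) OR P)

G1 = R OR P
G2 = S OR G1 = S OR (R OR P)
G3 = P OR G2 = P OR (S OR (R OR P))
G4 = G3 OR P = (P OR (S OR (R OR P))) OR P
G5 = G2 AND G4 = (S OR (R OR P)) AND ((P OR (S OR (R OR P))) OR P)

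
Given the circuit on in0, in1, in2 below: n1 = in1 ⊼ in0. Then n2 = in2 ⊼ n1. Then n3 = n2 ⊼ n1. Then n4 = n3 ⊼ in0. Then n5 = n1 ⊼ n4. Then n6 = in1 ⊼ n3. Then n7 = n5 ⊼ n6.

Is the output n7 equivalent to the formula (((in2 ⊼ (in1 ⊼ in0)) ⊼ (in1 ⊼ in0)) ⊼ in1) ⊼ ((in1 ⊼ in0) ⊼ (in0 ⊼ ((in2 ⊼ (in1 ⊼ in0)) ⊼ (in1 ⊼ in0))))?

n1 = in1 ⊼ in0
n2 = in2 ⊼ n1 = in2 ⊼ (in1 ⊼ in0)
n3 = n2 ⊼ n1 = (in2 ⊼ (in1 ⊼ in0)) ⊼ (in1 ⊼ in0)
n4 = n3 ⊼ in0 = ((in2 ⊼ (in1 ⊼ in0)) ⊼ (in1 ⊼ in0)) ⊼ in0
n5 = n1 ⊼ n4 = (in1 ⊼ in0) ⊼ (((in2 ⊼ (in1 ⊼ in0)) ⊼ (in1 ⊼ in0)) ⊼ in0)
n6 = in1 ⊼ n3 = in1 ⊼ ((in2 ⊼ (in1 ⊼ in0)) ⊼ (in1 ⊼ in0))
n7 = n5 ⊼ n6 = ((in1 ⊼ in0) ⊼ (((in2 ⊼ (in1 ⊼ in0)) ⊼ (in1 ⊼ in0)) ⊼ in0)) ⊼ (in1 ⊼ ((in2 ⊼ (in1 ⊼ in0)) ⊼ (in1 ⊼ in0)))
At in0=1, in1=0, in2=1: circuit gives 0, formula gives 0.
At in0=0, in1=0, in2=0: circuit gives 1, formula gives 1.
Agrees on all 8 inputs.

Yes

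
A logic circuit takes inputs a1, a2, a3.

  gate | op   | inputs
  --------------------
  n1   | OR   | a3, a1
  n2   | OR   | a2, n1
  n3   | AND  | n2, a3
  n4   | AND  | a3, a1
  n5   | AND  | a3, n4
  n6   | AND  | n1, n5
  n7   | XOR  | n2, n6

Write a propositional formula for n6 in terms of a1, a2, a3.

n1 = a3 OR a1
n4 = a3 AND a1
n5 = a3 AND n4 = a3 AND (a3 AND a1)
n6 = n1 AND n5 = (a3 OR a1) AND (a3 AND (a3 AND a1))

(a3 OR a1) AND (a3 AND (a3 AND a1))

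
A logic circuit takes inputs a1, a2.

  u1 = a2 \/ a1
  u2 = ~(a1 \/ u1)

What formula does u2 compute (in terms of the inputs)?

u1 = a2 \/ a1
u2 = ~(a1 \/ u1) = ~(a1 \/ (a2 \/ a1))

~(a1 \/ (a2 \/ a1))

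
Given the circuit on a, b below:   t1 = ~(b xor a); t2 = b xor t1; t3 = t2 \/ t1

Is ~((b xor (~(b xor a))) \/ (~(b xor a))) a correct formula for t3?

t1 = ~(b xor a)
t2 = b xor t1 = b xor (~(b xor a))
t3 = t2 \/ t1 = (b xor (~(b xor a))) \/ (~(b xor a))
At a=0, b=0: circuit gives 1, formula gives 0.

No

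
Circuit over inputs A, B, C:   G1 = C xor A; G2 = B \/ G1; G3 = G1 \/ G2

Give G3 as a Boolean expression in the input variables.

(C xor A) \/ (B \/ (C xor A))

G1 = C xor A
G2 = B \/ G1 = B \/ (C xor A)
G3 = G1 \/ G2 = (C xor A) \/ (B \/ (C xor A))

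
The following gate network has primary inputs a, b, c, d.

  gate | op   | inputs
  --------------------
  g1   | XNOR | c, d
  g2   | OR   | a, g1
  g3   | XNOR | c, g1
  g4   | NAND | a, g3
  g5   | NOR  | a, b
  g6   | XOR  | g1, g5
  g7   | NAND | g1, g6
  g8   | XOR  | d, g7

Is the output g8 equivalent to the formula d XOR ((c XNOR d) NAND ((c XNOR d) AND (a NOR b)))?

No

g1 = c XNOR d
g5 = a NOR b
g6 = g1 XOR g5 = (c XNOR d) XOR (a NOR b)
g7 = g1 NAND g6 = (c XNOR d) NAND ((c XNOR d) XOR (a NOR b))
g8 = d XOR g7 = d XOR ((c XNOR d) NAND ((c XNOR d) XOR (a NOR b)))
At a=0, b=0, c=0, d=0: circuit gives 1, formula gives 0.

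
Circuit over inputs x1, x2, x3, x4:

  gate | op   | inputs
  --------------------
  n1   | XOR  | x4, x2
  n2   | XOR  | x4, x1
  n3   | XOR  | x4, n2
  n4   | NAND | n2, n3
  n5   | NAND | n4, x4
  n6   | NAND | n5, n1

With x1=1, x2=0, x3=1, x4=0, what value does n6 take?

1

n1 = 0 XOR 0 = 0
n2 = 0 XOR 1 = 1
n3 = 0 XOR 1 = 1
n4 = 1 NAND 1 = 0
n5 = 0 NAND 0 = 1
n6 = 1 NAND 0 = 1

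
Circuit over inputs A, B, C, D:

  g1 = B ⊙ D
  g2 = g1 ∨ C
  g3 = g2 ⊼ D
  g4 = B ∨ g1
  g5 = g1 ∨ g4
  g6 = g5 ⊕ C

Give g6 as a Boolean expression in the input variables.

g1 = B ⊙ D
g4 = B ∨ g1 = B ∨ (B ⊙ D)
g5 = g1 ∨ g4 = (B ⊙ D) ∨ (B ∨ (B ⊙ D))
g6 = g5 ⊕ C = ((B ⊙ D) ∨ (B ∨ (B ⊙ D))) ⊕ C

((B ⊙ D) ∨ (B ∨ (B ⊙ D))) ⊕ C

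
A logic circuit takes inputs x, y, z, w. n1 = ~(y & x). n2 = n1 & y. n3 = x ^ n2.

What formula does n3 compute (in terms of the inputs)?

x ^ ((~(y & x)) & y)

n1 = ~(y & x)
n2 = n1 & y = (~(y & x)) & y
n3 = x ^ n2 = x ^ ((~(y & x)) & y)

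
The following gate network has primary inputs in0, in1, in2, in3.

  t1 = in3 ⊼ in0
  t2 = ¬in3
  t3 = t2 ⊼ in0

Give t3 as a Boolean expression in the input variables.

¬in3 ⊼ in0

t2 = ¬in3
t3 = t2 ⊼ in0 = ¬in3 ⊼ in0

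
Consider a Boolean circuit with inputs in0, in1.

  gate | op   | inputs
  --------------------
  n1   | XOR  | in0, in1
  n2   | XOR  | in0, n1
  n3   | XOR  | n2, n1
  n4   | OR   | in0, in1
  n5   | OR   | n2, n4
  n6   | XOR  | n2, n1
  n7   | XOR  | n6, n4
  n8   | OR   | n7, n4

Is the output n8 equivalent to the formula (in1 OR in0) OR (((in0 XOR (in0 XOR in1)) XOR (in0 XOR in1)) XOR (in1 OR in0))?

n1 = in0 XOR in1
n2 = in0 XOR n1 = in0 XOR (in0 XOR in1)
n4 = in0 OR in1
n6 = n2 XOR n1 = (in0 XOR (in0 XOR in1)) XOR (in0 XOR in1)
n7 = n6 XOR n4 = ((in0 XOR (in0 XOR in1)) XOR (in0 XOR in1)) XOR (in0 OR in1)
n8 = n7 OR n4 = (((in0 XOR (in0 XOR in1)) XOR (in0 XOR in1)) XOR (in0 OR in1)) OR (in0 OR in1)
At in0=0, in1=0: circuit gives 0, formula gives 0.
At in0=0, in1=1: circuit gives 1, formula gives 1.
Agrees on all 4 inputs.

Yes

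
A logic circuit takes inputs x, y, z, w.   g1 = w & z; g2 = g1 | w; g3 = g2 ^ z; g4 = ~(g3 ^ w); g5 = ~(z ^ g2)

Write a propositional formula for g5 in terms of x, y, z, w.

~(z ^ ((w & z) | w))

g1 = w & z
g2 = g1 | w = (w & z) | w
g5 = ~(z ^ g2) = ~(z ^ ((w & z) | w))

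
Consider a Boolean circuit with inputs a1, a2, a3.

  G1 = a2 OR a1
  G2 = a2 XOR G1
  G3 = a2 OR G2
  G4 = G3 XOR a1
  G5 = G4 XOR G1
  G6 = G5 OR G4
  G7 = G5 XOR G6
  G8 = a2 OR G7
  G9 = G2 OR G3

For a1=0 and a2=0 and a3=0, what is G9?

0

G1 = 0 OR 0 = 0
G2 = 0 XOR 0 = 0
G3 = 0 OR 0 = 0
G9 = 0 OR 0 = 0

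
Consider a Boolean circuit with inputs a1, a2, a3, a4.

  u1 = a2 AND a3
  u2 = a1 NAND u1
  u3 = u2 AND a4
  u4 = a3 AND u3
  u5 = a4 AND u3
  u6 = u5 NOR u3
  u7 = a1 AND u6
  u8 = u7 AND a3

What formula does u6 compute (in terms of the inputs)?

(a4 AND ((a1 NAND (a2 AND a3)) AND a4)) NOR ((a1 NAND (a2 AND a3)) AND a4)

u1 = a2 AND a3
u2 = a1 NAND u1 = a1 NAND (a2 AND a3)
u3 = u2 AND a4 = (a1 NAND (a2 AND a3)) AND a4
u5 = a4 AND u3 = a4 AND ((a1 NAND (a2 AND a3)) AND a4)
u6 = u5 NOR u3 = (a4 AND ((a1 NAND (a2 AND a3)) AND a4)) NOR ((a1 NAND (a2 AND a3)) AND a4)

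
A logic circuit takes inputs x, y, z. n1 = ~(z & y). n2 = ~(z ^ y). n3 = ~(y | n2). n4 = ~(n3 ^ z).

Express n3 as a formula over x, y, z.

n2 = ~(z ^ y)
n3 = ~(y | n2) = ~(y | (~(z ^ y)))

~(y | (~(z ^ y)))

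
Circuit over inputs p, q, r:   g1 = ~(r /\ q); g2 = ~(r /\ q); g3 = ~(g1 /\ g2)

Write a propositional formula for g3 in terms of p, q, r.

g1 = ~(r /\ q)
g2 = ~(r /\ q)
g3 = ~(g1 /\ g2) = ~((~(r /\ q)) /\ (~(r /\ q)))

~((~(r /\ q)) /\ (~(r /\ q)))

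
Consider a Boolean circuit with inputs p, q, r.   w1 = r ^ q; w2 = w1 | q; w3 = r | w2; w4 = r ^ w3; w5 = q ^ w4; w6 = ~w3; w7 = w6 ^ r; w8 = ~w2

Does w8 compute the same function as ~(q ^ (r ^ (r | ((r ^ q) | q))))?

No

w1 = r ^ q
w2 = w1 | q = (r ^ q) | q
w8 = ~w2 = ~((r ^ q) | q)
At p=0, q=0, r=1: circuit gives 0, formula gives 1.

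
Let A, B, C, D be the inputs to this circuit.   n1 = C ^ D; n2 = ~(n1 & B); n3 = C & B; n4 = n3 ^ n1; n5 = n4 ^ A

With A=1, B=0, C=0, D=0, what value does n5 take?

n1 = 0 ^ 0 = 0
n3 = 0 & 0 = 0
n4 = 0 ^ 0 = 0
n5 = 0 ^ 1 = 1

1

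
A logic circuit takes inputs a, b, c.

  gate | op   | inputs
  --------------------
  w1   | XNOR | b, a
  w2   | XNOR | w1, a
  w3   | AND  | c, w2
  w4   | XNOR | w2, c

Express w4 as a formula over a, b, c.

w1 = b XNOR a
w2 = w1 XNOR a = (b XNOR a) XNOR a
w4 = w2 XNOR c = ((b XNOR a) XNOR a) XNOR c

((b XNOR a) XNOR a) XNOR c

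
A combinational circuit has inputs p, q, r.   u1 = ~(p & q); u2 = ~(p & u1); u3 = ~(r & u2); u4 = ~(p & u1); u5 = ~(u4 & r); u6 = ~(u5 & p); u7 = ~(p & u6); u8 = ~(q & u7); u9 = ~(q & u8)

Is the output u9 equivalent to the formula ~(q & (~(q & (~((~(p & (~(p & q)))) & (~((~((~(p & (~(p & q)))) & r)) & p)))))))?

No

u1 = ~(p & q)
u4 = ~(p & u1) = ~(p & (~(p & q)))
u5 = ~(u4 & r) = ~((~(p & (~(p & q)))) & r)
u6 = ~(u5 & p) = ~((~((~(p & (~(p & q)))) & r)) & p)
u7 = ~(p & u6) = ~(p & (~((~((~(p & (~(p & q)))) & r)) & p)))
u8 = ~(q & u7) = ~(q & (~(p & (~((~((~(p & (~(p & q)))) & r)) & p)))))
u9 = ~(q & u8) = ~(q & (~(q & (~(p & (~((~((~(p & (~(p & q)))) & r)) & p)))))))
At p=0, q=1, r=0: circuit gives 1, formula gives 0.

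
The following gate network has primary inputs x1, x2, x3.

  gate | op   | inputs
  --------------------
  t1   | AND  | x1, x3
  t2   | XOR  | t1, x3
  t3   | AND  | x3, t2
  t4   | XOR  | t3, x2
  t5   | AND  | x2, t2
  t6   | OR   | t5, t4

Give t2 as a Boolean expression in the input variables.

t1 = x1 AND x3
t2 = t1 XOR x3 = (x1 AND x3) XOR x3

(x1 AND x3) XOR x3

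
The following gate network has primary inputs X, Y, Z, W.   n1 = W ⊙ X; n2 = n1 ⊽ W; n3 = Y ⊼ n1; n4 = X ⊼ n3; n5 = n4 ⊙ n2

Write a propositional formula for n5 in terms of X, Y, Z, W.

(X ⊼ (Y ⊼ (W ⊙ X))) ⊙ ((W ⊙ X) ⊽ W)

n1 = W ⊙ X
n2 = n1 ⊽ W = (W ⊙ X) ⊽ W
n3 = Y ⊼ n1 = Y ⊼ (W ⊙ X)
n4 = X ⊼ n3 = X ⊼ (Y ⊼ (W ⊙ X))
n5 = n4 ⊙ n2 = (X ⊼ (Y ⊼ (W ⊙ X))) ⊙ ((W ⊙ X) ⊽ W)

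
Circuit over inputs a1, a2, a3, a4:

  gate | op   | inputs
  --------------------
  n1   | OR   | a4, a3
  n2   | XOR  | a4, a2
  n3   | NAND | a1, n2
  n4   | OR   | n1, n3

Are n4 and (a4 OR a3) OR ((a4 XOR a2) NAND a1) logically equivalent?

Yes

n1 = a4 OR a3
n2 = a4 XOR a2
n3 = a1 NAND n2 = a1 NAND (a4 XOR a2)
n4 = n1 OR n3 = (a4 OR a3) OR (a1 NAND (a4 XOR a2))
At a1=1, a2=1, a3=0, a4=0: circuit gives 0, formula gives 0.
At a1=0, a2=0, a3=0, a4=0: circuit gives 1, formula gives 1.
Agrees on all 16 inputs.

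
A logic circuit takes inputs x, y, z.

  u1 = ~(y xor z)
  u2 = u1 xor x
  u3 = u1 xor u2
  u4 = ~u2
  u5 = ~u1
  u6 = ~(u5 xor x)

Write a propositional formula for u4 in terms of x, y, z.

u1 = ~(y xor z)
u2 = u1 xor x = (~(y xor z)) xor x
u4 = ~u2 = ~((~(y xor z)) xor x)

~((~(y xor z)) xor x)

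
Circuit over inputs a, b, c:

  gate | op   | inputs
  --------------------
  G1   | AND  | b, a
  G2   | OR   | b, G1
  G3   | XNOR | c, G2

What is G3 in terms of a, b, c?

G1 = b AND a
G2 = b OR G1 = b OR (b AND a)
G3 = c XNOR G2 = c XNOR (b OR (b AND a))

c XNOR (b OR (b AND a))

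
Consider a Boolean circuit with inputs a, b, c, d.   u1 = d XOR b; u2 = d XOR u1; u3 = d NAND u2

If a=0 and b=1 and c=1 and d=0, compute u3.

1

u1 = 0 XOR 1 = 1
u2 = 0 XOR 1 = 1
u3 = 0 NAND 1 = 1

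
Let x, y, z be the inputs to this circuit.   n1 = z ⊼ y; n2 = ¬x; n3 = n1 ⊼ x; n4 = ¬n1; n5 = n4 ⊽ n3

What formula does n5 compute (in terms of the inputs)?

n1 = z ⊼ y
n3 = n1 ⊼ x = (z ⊼ y) ⊼ x
n4 = ¬n1 = ¬(z ⊼ y)
n5 = n4 ⊽ n3 = ¬(z ⊼ y) ⊽ ((z ⊼ y) ⊼ x)

¬(z ⊼ y) ⊽ ((z ⊼ y) ⊼ x)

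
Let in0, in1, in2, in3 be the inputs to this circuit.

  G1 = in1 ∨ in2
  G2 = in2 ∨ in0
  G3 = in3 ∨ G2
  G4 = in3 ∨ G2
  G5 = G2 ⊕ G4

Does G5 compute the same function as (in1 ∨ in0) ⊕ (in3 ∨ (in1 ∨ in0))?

G2 = in2 ∨ in0
G4 = in3 ∨ G2 = in3 ∨ (in2 ∨ in0)
G5 = G2 ⊕ G4 = (in2 ∨ in0) ⊕ (in3 ∨ (in2 ∨ in0))
At in0=0, in1=0, in2=1, in3=1: circuit gives 0, formula gives 1.

No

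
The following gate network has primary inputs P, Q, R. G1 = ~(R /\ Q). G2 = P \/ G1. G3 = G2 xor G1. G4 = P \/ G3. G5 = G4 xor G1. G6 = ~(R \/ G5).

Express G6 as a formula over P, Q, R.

~(R \/ ((P \/ ((P \/ (~(R /\ Q))) xor (~(R /\ Q)))) xor (~(R /\ Q))))

G1 = ~(R /\ Q)
G2 = P \/ G1 = P \/ (~(R /\ Q))
G3 = G2 xor G1 = (P \/ (~(R /\ Q))) xor (~(R /\ Q))
G4 = P \/ G3 = P \/ ((P \/ (~(R /\ Q))) xor (~(R /\ Q)))
G5 = G4 xor G1 = (P \/ ((P \/ (~(R /\ Q))) xor (~(R /\ Q)))) xor (~(R /\ Q))
G6 = ~(R \/ G5) = ~(R \/ ((P \/ ((P \/ (~(R /\ Q))) xor (~(R /\ Q)))) xor (~(R /\ Q))))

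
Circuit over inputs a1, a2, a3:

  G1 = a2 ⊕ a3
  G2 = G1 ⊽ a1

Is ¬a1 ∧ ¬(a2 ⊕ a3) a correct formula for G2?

G1 = a2 ⊕ a3
G2 = G1 ⊽ a1 = (a2 ⊕ a3) ⊽ a1
At a1=0, a2=0, a3=1: circuit gives 0, formula gives 0.
At a1=0, a2=0, a3=0: circuit gives 1, formula gives 1.
Agrees on all 8 inputs.

Yes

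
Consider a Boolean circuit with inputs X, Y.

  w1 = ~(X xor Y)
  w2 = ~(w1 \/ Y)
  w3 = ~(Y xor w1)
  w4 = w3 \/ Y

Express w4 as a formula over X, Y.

(~(Y xor (~(X xor Y)))) \/ Y

w1 = ~(X xor Y)
w3 = ~(Y xor w1) = ~(Y xor (~(X xor Y)))
w4 = w3 \/ Y = (~(Y xor (~(X xor Y)))) \/ Y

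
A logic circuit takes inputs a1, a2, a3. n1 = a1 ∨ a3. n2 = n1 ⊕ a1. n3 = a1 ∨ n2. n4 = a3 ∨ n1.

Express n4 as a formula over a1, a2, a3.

a3 ∨ (a1 ∨ a3)

n1 = a1 ∨ a3
n4 = a3 ∨ n1 = a3 ∨ (a1 ∨ a3)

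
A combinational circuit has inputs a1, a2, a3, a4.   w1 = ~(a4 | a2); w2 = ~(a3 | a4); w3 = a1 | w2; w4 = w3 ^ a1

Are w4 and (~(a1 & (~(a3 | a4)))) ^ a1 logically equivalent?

No

w2 = ~(a3 | a4)
w3 = a1 | w2 = a1 | (~(a3 | a4))
w4 = w3 ^ a1 = (a1 | (~(a3 | a4))) ^ a1
At a1=0, a2=0, a3=0, a4=1: circuit gives 0, formula gives 1.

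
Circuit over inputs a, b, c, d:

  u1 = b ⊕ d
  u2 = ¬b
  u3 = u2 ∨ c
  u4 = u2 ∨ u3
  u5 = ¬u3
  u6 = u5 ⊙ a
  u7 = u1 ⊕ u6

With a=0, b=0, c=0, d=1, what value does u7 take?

u1 = 0 ⊕ 1 = 1
u2 = ¬0 = 1
u3 = 1 ∨ 0 = 1
u5 = ¬1 = 0
u6 = 0 ⊙ 0 = 1
u7 = 1 ⊕ 1 = 0

0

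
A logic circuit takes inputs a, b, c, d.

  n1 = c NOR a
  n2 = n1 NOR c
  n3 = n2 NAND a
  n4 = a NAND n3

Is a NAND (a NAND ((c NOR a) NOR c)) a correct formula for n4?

Yes

n1 = c NOR a
n2 = n1 NOR c = (c NOR a) NOR c
n3 = n2 NAND a = ((c NOR a) NOR c) NAND a
n4 = a NAND n3 = a NAND (((c NOR a) NOR c) NAND a)
At a=1, b=0, c=1, d=0: circuit gives 0, formula gives 0.
At a=0, b=0, c=0, d=0: circuit gives 1, formula gives 1.
Agrees on all 16 inputs.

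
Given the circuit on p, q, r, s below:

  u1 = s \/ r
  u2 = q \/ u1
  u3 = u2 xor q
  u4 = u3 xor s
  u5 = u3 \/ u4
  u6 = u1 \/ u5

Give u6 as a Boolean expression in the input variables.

u1 = s \/ r
u2 = q \/ u1 = q \/ (s \/ r)
u3 = u2 xor q = (q \/ (s \/ r)) xor q
u4 = u3 xor s = ((q \/ (s \/ r)) xor q) xor s
u5 = u3 \/ u4 = ((q \/ (s \/ r)) xor q) \/ (((q \/ (s \/ r)) xor q) xor s)
u6 = u1 \/ u5 = (s \/ r) \/ (((q \/ (s \/ r)) xor q) \/ (((q \/ (s \/ r)) xor q) xor s))

(s \/ r) \/ (((q \/ (s \/ r)) xor q) \/ (((q \/ (s \/ r)) xor q) xor s))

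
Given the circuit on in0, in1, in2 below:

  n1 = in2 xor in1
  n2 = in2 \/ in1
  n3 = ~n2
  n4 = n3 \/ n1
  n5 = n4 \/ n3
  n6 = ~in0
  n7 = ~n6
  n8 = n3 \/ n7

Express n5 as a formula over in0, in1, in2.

n1 = in2 xor in1
n2 = in2 \/ in1
n3 = ~n2 = ~(in2 \/ in1)
n4 = n3 \/ n1 = ~(in2 \/ in1) \/ (in2 xor in1)
n5 = n4 \/ n3 = (~(in2 \/ in1) \/ (in2 xor in1)) \/ ~(in2 \/ in1)

(~(in2 \/ in1) \/ (in2 xor in1)) \/ ~(in2 \/ in1)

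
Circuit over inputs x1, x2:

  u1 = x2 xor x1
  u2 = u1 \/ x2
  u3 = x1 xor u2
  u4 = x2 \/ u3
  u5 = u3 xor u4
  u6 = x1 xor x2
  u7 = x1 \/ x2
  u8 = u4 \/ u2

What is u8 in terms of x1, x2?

u1 = x2 xor x1
u2 = u1 \/ x2 = (x2 xor x1) \/ x2
u3 = x1 xor u2 = x1 xor ((x2 xor x1) \/ x2)
u4 = x2 \/ u3 = x2 \/ (x1 xor ((x2 xor x1) \/ x2))
u8 = u4 \/ u2 = (x2 \/ (x1 xor ((x2 xor x1) \/ x2))) \/ ((x2 xor x1) \/ x2)

(x2 \/ (x1 xor ((x2 xor x1) \/ x2))) \/ ((x2 xor x1) \/ x2)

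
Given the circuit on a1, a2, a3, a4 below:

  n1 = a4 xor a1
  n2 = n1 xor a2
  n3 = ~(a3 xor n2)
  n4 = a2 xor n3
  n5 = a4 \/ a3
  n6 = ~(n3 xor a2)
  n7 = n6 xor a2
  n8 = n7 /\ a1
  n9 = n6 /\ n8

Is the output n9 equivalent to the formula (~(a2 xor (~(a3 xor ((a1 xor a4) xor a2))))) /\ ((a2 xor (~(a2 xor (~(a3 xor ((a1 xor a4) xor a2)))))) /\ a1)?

Yes

n1 = a4 xor a1
n2 = n1 xor a2 = (a4 xor a1) xor a2
n3 = ~(a3 xor n2) = ~(a3 xor ((a4 xor a1) xor a2))
n6 = ~(n3 xor a2) = ~((~(a3 xor ((a4 xor a1) xor a2))) xor a2)
n7 = n6 xor a2 = (~((~(a3 xor ((a4 xor a1) xor a2))) xor a2)) xor a2
n8 = n7 /\ a1 = ((~((~(a3 xor ((a4 xor a1) xor a2))) xor a2)) xor a2) /\ a1
n9 = n6 /\ n8 = (~((~(a3 xor ((a4 xor a1) xor a2))) xor a2)) /\ (((~((~(a3 xor ((a4 xor a1) xor a2))) xor a2)) xor a2) /\ a1)
At a1=0, a2=0, a3=0, a4=0: circuit gives 0, formula gives 0.
At a1=1, a2=0, a3=0, a4=0: circuit gives 1, formula gives 1.
Agrees on all 16 inputs.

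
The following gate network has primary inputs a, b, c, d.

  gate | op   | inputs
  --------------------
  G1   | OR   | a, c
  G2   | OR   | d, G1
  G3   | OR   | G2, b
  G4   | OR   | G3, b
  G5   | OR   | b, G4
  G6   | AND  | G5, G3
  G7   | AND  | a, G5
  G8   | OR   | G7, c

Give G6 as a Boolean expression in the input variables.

G1 = a OR c
G2 = d OR G1 = d OR (a OR c)
G3 = G2 OR b = (d OR (a OR c)) OR b
G4 = G3 OR b = ((d OR (a OR c)) OR b) OR b
G5 = b OR G4 = b OR (((d OR (a OR c)) OR b) OR b)
G6 = G5 AND G3 = (b OR (((d OR (a OR c)) OR b) OR b)) AND ((d OR (a OR c)) OR b)

(b OR (((d OR (a OR c)) OR b) OR b)) AND ((d OR (a OR c)) OR b)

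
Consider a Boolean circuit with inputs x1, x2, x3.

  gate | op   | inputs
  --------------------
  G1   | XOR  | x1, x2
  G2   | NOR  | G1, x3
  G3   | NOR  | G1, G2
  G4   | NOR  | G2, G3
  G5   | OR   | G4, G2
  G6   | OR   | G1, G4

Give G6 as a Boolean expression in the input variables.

G1 = x1 XOR x2
G2 = G1 NOR x3 = (x1 XOR x2) NOR x3
G3 = G1 NOR G2 = (x1 XOR x2) NOR ((x1 XOR x2) NOR x3)
G4 = G2 NOR G3 = ((x1 XOR x2) NOR x3) NOR ((x1 XOR x2) NOR ((x1 XOR x2) NOR x3))
G6 = G1 OR G4 = (x1 XOR x2) OR (((x1 XOR x2) NOR x3) NOR ((x1 XOR x2) NOR ((x1 XOR x2) NOR x3)))

(x1 XOR x2) OR (((x1 XOR x2) NOR x3) NOR ((x1 XOR x2) NOR ((x1 XOR x2) NOR x3)))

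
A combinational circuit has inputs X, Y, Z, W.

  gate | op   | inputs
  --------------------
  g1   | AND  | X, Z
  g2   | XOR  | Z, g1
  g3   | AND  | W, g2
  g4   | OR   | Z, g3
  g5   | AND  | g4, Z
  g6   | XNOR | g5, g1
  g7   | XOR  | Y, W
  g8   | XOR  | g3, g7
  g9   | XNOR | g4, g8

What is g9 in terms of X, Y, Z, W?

(Z OR (W AND (Z XOR (X AND Z)))) XNOR ((W AND (Z XOR (X AND Z))) XOR (Y XOR W))

g1 = X AND Z
g2 = Z XOR g1 = Z XOR (X AND Z)
g3 = W AND g2 = W AND (Z XOR (X AND Z))
g4 = Z OR g3 = Z OR (W AND (Z XOR (X AND Z)))
g7 = Y XOR W
g8 = g3 XOR g7 = (W AND (Z XOR (X AND Z))) XOR (Y XOR W)
g9 = g4 XNOR g8 = (Z OR (W AND (Z XOR (X AND Z)))) XNOR ((W AND (Z XOR (X AND Z))) XOR (Y XOR W))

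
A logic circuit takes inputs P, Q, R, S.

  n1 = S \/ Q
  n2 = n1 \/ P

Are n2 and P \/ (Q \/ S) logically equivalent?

Yes

n1 = S \/ Q
n2 = n1 \/ P = (S \/ Q) \/ P
At P=0, Q=0, R=0, S=0: circuit gives 0, formula gives 0.
At P=0, Q=0, R=0, S=1: circuit gives 1, formula gives 1.
Agrees on all 16 inputs.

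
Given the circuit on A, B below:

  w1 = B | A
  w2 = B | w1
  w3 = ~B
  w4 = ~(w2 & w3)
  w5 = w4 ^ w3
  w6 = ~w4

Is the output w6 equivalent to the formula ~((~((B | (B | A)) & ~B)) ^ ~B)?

No

w1 = B | A
w2 = B | w1 = B | (B | A)
w3 = ~B
w4 = ~(w2 & w3) = ~((B | (B | A)) & ~B)
w6 = ~w4 = ~(~((B | (B | A)) & ~B))
At A=0, B=0: circuit gives 0, formula gives 1.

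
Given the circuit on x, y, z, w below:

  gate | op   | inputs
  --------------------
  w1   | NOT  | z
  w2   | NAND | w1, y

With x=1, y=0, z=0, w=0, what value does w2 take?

1

w1 = NOT 0 = 1
w2 = 1 NAND 0 = 1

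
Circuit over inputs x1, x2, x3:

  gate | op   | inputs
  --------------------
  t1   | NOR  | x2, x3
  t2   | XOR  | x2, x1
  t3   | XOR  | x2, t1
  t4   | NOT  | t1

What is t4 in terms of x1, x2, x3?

t1 = x2 NOR x3
t4 = NOT t1 = NOT (x2 NOR x3)

NOT (x2 NOR x3)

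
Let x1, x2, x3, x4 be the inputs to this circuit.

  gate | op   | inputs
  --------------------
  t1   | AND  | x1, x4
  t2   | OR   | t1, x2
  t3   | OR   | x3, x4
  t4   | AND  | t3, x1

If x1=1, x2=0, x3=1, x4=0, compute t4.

1

t3 = 1 OR 0 = 1
t4 = 1 AND 1 = 1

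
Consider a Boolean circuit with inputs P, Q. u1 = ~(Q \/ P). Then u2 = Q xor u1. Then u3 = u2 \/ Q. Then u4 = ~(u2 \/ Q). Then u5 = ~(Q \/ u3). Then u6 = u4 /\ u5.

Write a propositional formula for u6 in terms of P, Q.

u1 = ~(Q \/ P)
u2 = Q xor u1 = Q xor (~(Q \/ P))
u3 = u2 \/ Q = (Q xor (~(Q \/ P))) \/ Q
u4 = ~(u2 \/ Q) = ~((Q xor (~(Q \/ P))) \/ Q)
u5 = ~(Q \/ u3) = ~(Q \/ ((Q xor (~(Q \/ P))) \/ Q))
u6 = u4 /\ u5 = (~((Q xor (~(Q \/ P))) \/ Q)) /\ (~(Q \/ ((Q xor (~(Q \/ P))) \/ Q)))

(~((Q xor (~(Q \/ P))) \/ Q)) /\ (~(Q \/ ((Q xor (~(Q \/ P))) \/ Q)))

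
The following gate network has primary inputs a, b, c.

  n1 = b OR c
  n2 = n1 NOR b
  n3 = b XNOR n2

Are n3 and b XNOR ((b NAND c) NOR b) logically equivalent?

n1 = b OR c
n2 = n1 NOR b = (b OR c) NOR b
n3 = b XNOR n2 = b XNOR ((b OR c) NOR b)
At a=0, b=0, c=0: circuit gives 0, formula gives 1.

No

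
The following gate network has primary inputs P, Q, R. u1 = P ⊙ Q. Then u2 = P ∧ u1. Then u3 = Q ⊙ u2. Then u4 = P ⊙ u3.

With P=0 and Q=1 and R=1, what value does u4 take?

u1 = 0 ⊙ 1 = 0
u2 = 0 ∧ 0 = 0
u3 = 1 ⊙ 0 = 0
u4 = 0 ⊙ 0 = 1

1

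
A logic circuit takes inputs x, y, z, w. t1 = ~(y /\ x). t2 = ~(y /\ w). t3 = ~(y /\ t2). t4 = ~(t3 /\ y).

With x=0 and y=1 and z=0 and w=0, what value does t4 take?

1

t2 = ~(1 /\ 0) = 1
t3 = ~(1 /\ 1) = 0
t4 = ~(0 /\ 1) = 1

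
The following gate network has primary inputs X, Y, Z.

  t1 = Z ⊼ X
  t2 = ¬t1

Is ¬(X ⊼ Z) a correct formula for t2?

Yes

t1 = Z ⊼ X
t2 = ¬t1 = ¬(Z ⊼ X)
At X=0, Y=0, Z=0: circuit gives 0, formula gives 0.
At X=1, Y=0, Z=1: circuit gives 1, formula gives 1.
Agrees on all 8 inputs.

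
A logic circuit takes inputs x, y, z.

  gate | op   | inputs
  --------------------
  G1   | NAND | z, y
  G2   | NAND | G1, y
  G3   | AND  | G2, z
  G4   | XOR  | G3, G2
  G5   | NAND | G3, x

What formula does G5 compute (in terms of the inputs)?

G1 = z NAND y
G2 = G1 NAND y = (z NAND y) NAND y
G3 = G2 AND z = ((z NAND y) NAND y) AND z
G5 = G3 NAND x = (((z NAND y) NAND y) AND z) NAND x

(((z NAND y) NAND y) AND z) NAND x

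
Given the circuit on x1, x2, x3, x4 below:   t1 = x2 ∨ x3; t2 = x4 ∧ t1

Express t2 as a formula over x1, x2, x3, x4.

x4 ∧ (x2 ∨ x3)

t1 = x2 ∨ x3
t2 = x4 ∧ t1 = x4 ∧ (x2 ∨ x3)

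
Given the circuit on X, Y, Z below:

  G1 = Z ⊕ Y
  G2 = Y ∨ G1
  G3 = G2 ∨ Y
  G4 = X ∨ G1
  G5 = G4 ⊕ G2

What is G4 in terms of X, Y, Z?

X ∨ (Z ⊕ Y)

G1 = Z ⊕ Y
G4 = X ∨ G1 = X ∨ (Z ⊕ Y)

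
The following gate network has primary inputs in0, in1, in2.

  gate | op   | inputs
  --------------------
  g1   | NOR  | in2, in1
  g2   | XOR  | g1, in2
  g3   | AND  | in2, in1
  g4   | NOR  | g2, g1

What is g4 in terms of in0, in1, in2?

((in2 NOR in1) XOR in2) NOR (in2 NOR in1)

g1 = in2 NOR in1
g2 = g1 XOR in2 = (in2 NOR in1) XOR in2
g4 = g2 NOR g1 = ((in2 NOR in1) XOR in2) NOR (in2 NOR in1)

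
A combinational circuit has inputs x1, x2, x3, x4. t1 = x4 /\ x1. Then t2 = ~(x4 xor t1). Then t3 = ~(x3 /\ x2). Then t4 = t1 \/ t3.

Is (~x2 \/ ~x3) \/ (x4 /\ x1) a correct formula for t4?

t1 = x4 /\ x1
t3 = ~(x3 /\ x2)
t4 = t1 \/ t3 = (x4 /\ x1) \/ (~(x3 /\ x2))
At x1=0, x2=1, x3=1, x4=0: circuit gives 0, formula gives 0.
At x1=0, x2=0, x3=0, x4=0: circuit gives 1, formula gives 1.
Agrees on all 16 inputs.

Yes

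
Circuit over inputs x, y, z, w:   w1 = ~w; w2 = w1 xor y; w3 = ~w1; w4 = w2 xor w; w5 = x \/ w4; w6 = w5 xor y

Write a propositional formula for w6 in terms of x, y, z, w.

(x \/ ((~w xor y) xor w)) xor y

w1 = ~w
w2 = w1 xor y = ~w xor y
w4 = w2 xor w = (~w xor y) xor w
w5 = x \/ w4 = x \/ ((~w xor y) xor w)
w6 = w5 xor y = (x \/ ((~w xor y) xor w)) xor y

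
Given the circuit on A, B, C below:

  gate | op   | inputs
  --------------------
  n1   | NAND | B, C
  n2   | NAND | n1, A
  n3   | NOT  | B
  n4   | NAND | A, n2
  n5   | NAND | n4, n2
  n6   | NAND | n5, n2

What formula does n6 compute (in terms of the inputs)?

n1 = B NAND C
n2 = n1 NAND A = (B NAND C) NAND A
n4 = A NAND n2 = A NAND ((B NAND C) NAND A)
n5 = n4 NAND n2 = (A NAND ((B NAND C) NAND A)) NAND ((B NAND C) NAND A)
n6 = n5 NAND n2 = ((A NAND ((B NAND C) NAND A)) NAND ((B NAND C) NAND A)) NAND ((B NAND C) NAND A)

((A NAND ((B NAND C) NAND A)) NAND ((B NAND C) NAND A)) NAND ((B NAND C) NAND A)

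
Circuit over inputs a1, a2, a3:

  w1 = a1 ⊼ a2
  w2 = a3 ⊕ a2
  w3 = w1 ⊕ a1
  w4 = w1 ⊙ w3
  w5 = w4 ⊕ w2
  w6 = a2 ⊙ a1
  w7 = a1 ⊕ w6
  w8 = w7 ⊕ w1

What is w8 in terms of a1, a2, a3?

w1 = a1 ⊼ a2
w6 = a2 ⊙ a1
w7 = a1 ⊕ w6 = a1 ⊕ (a2 ⊙ a1)
w8 = w7 ⊕ w1 = (a1 ⊕ (a2 ⊙ a1)) ⊕ (a1 ⊼ a2)

(a1 ⊕ (a2 ⊙ a1)) ⊕ (a1 ⊼ a2)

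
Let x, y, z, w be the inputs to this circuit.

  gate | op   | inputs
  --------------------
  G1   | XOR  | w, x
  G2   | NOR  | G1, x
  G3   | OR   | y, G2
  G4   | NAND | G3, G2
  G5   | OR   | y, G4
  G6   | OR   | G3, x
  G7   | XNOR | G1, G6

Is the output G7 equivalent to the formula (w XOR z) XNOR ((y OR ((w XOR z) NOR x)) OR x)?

No

G1 = w XOR x
G2 = G1 NOR x = (w XOR x) NOR x
G3 = y OR G2 = y OR ((w XOR x) NOR x)
G6 = G3 OR x = (y OR ((w XOR x) NOR x)) OR x
G7 = G1 XNOR G6 = (w XOR x) XNOR ((y OR ((w XOR x) NOR x)) OR x)
At x=0, y=1, z=1, w=0: circuit gives 0, formula gives 1.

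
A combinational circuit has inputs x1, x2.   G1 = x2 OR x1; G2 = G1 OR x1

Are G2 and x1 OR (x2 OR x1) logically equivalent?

G1 = x2 OR x1
G2 = G1 OR x1 = (x2 OR x1) OR x1
At x1=0, x2=0: circuit gives 0, formula gives 0.
At x1=0, x2=1: circuit gives 1, formula gives 1.
Agrees on all 4 inputs.

Yes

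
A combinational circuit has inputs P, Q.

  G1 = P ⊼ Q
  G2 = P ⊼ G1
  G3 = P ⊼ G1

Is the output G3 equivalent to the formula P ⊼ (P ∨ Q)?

No

G1 = P ⊼ Q
G3 = P ⊼ G1 = P ⊼ (P ⊼ Q)
At P=1, Q=1: circuit gives 1, formula gives 0.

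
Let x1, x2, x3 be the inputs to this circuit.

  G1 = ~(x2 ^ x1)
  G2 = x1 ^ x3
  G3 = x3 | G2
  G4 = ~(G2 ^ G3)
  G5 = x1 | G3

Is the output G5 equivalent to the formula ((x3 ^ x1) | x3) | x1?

Yes

G2 = x1 ^ x3
G3 = x3 | G2 = x3 | (x1 ^ x3)
G5 = x1 | G3 = x1 | (x3 | (x1 ^ x3))
At x1=0, x2=0, x3=0: circuit gives 0, formula gives 0.
At x1=0, x2=0, x3=1: circuit gives 1, formula gives 1.
Agrees on all 8 inputs.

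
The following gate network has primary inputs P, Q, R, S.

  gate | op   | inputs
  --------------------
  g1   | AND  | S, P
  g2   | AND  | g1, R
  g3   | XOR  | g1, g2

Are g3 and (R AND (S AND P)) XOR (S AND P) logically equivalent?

g1 = S AND P
g2 = g1 AND R = (S AND P) AND R
g3 = g1 XOR g2 = (S AND P) XOR ((S AND P) AND R)
At P=0, Q=0, R=0, S=0: circuit gives 0, formula gives 0.
At P=1, Q=0, R=0, S=1: circuit gives 1, formula gives 1.
Agrees on all 16 inputs.

Yes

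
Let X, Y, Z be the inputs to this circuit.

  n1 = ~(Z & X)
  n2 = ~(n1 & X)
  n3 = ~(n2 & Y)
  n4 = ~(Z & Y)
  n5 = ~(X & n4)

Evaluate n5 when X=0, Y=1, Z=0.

1

n4 = ~(0 & 1) = 1
n5 = ~(0 & 1) = 1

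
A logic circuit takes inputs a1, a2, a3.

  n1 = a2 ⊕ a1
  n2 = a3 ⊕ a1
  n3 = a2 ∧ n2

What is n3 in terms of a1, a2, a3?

a2 ∧ (a3 ⊕ a1)

n2 = a3 ⊕ a1
n3 = a2 ∧ n2 = a2 ∧ (a3 ⊕ a1)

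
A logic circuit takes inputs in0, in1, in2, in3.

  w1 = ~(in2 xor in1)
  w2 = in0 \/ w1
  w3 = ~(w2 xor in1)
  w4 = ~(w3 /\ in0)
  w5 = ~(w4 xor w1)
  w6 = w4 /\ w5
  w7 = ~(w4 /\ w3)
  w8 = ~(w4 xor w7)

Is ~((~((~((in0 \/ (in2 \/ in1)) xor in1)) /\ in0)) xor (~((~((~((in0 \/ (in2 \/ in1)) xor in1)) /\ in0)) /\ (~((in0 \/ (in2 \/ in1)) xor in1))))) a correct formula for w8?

No

w1 = ~(in2 xor in1)
w2 = in0 \/ w1 = in0 \/ (~(in2 xor in1))
w3 = ~(w2 xor in1) = ~((in0 \/ (~(in2 xor in1))) xor in1)
w4 = ~(w3 /\ in0) = ~((~((in0 \/ (~(in2 xor in1))) xor in1)) /\ in0)
w7 = ~(w4 /\ w3) = ~((~((~((in0 \/ (~(in2 xor in1))) xor in1)) /\ in0)) /\ (~((in0 \/ (~(in2 xor in1))) xor in1)))
w8 = ~(w4 xor w7) = ~((~((~((in0 \/ (~(in2 xor in1))) xor in1)) /\ in0)) xor (~((~((~((in0 \/ (~(in2 xor in1))) xor in1)) /\ in0)) /\ (~((in0 \/ (~(in2 xor in1))) xor in1)))))
At in0=0, in1=0, in2=0, in3=0: circuit gives 1, formula gives 0.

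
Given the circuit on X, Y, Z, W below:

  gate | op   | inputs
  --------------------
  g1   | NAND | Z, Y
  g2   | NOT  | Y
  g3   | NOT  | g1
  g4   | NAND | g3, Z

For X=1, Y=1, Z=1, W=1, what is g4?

0

g1 = 1 NAND 1 = 0
g3 = NOT 0 = 1
g4 = 1 NAND 1 = 0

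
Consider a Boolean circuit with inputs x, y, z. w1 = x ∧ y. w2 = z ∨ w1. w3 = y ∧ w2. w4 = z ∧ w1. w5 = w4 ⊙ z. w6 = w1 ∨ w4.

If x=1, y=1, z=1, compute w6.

w1 = 1 ∧ 1 = 1
w4 = 1 ∧ 1 = 1
w6 = 1 ∨ 1 = 1

1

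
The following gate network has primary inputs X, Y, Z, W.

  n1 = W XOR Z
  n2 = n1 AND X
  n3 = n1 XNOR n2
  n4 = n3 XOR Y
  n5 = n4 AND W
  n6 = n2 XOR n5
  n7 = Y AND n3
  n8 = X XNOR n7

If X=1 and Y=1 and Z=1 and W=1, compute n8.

1

n1 = 1 XOR 1 = 0
n2 = 0 AND 1 = 0
n3 = 0 XNOR 0 = 1
n7 = 1 AND 1 = 1
n8 = 1 XNOR 1 = 1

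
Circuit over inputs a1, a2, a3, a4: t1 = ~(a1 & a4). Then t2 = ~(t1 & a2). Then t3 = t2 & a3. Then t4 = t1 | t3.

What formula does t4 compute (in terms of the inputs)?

(~(a1 & a4)) | ((~((~(a1 & a4)) & a2)) & a3)

t1 = ~(a1 & a4)
t2 = ~(t1 & a2) = ~((~(a1 & a4)) & a2)
t3 = t2 & a3 = (~((~(a1 & a4)) & a2)) & a3
t4 = t1 | t3 = (~(a1 & a4)) | ((~((~(a1 & a4)) & a2)) & a3)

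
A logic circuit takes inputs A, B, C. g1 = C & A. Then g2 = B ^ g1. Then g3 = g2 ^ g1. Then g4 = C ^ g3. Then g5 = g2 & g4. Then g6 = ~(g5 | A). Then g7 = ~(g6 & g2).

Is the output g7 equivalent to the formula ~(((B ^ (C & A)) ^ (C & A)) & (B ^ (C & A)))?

g1 = C & A
g2 = B ^ g1 = B ^ (C & A)
g3 = g2 ^ g1 = (B ^ (C & A)) ^ (C & A)
g4 = C ^ g3 = C ^ ((B ^ (C & A)) ^ (C & A))
g5 = g2 & g4 = (B ^ (C & A)) & (C ^ ((B ^ (C & A)) ^ (C & A)))
g6 = ~(g5 | A) = ~(((B ^ (C & A)) & (C ^ ((B ^ (C & A)) ^ (C & A)))) | A)
g7 = ~(g6 & g2) = ~((~(((B ^ (C & A)) & (C ^ ((B ^ (C & A)) ^ (C & A)))) | A)) & (B ^ (C & A)))
At A=0, B=1, C=0: circuit gives 1, formula gives 0.

No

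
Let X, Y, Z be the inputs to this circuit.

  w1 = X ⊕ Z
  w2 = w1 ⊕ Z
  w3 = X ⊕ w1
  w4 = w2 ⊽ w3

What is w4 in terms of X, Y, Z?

((X ⊕ Z) ⊕ Z) ⊽ (X ⊕ (X ⊕ Z))

w1 = X ⊕ Z
w2 = w1 ⊕ Z = (X ⊕ Z) ⊕ Z
w3 = X ⊕ w1 = X ⊕ (X ⊕ Z)
w4 = w2 ⊽ w3 = ((X ⊕ Z) ⊕ Z) ⊽ (X ⊕ (X ⊕ Z))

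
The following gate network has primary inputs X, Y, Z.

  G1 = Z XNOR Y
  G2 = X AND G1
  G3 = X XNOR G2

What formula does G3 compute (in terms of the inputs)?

G1 = Z XNOR Y
G2 = X AND G1 = X AND (Z XNOR Y)
G3 = X XNOR G2 = X XNOR (X AND (Z XNOR Y))

X XNOR (X AND (Z XNOR Y))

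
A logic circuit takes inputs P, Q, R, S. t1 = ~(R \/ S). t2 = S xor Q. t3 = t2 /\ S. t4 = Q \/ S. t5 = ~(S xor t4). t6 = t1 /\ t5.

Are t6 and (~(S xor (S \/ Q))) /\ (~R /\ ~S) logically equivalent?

t1 = ~(R \/ S)
t4 = Q \/ S
t5 = ~(S xor t4) = ~(S xor (Q \/ S))
t6 = t1 /\ t5 = (~(R \/ S)) /\ (~(S xor (Q \/ S)))
At P=0, Q=0, R=0, S=1: circuit gives 0, formula gives 0.
At P=0, Q=0, R=0, S=0: circuit gives 1, formula gives 1.
Agrees on all 16 inputs.

Yes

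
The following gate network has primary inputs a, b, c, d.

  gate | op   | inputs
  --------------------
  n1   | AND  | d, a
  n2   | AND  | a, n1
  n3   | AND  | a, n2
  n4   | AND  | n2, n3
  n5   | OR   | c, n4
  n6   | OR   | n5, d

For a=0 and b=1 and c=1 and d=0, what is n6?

n1 = 0 AND 0 = 0
n2 = 0 AND 0 = 0
n3 = 0 AND 0 = 0
n4 = 0 AND 0 = 0
n5 = 1 OR 0 = 1
n6 = 1 OR 0 = 1

1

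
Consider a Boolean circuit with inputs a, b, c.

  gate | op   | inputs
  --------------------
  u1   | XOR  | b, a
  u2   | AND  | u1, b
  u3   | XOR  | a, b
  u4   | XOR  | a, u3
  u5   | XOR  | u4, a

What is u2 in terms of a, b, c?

u1 = b XOR a
u2 = u1 AND b = (b XOR a) AND b

(b XOR a) AND b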